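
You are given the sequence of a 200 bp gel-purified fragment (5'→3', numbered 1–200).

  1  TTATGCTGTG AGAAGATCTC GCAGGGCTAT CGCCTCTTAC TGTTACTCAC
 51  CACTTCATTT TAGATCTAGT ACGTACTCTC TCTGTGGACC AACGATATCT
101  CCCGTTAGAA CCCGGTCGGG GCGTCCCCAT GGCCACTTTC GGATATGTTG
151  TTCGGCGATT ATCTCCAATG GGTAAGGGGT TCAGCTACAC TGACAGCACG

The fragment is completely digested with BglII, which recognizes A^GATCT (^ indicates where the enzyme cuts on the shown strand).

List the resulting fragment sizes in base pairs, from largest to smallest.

138, 48, 14 bp

BglII sites (AGATCT) start at positions 14, 62.
BglII cuts after the first base of each site, so after positions 14, 62.
Linear molecule, 2 cuts → 3 fragments:
  1–14 → 14 bp
  15–62 → 48 bp
  63–200 → 138 bp
Sorted largest to smallest: 138, 48, 14 bp.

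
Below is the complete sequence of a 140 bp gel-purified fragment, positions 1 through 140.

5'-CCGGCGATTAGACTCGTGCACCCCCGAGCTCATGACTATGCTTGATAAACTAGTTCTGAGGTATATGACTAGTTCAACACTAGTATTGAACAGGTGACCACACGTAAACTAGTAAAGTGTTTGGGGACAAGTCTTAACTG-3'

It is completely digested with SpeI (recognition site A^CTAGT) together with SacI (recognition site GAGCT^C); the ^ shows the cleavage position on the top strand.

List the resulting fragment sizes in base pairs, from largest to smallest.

32, 30, 29, 19, 19, 11 bp

SpeI sites (ACTAGT) start at positions 49, 68, 79, 108.
SpeI cuts after the first base of each site, so after positions 49, 68, 79, 108.
The SacI site (GAGCTC) starts at position 26.
SacI cuts after base 5 of each site (before the last base), so after position 30.
Combined cut positions: 30, 49, 68, 79, 108.
Linear molecule, 5 cuts → 6 fragments:
  1–30 → 30 bp
  31–49 → 19 bp
  50–68 → 19 bp
  69–79 → 11 bp
  80–108 → 29 bp
  109–140 → 32 bp
Sorted largest to smallest: 32, 30, 29, 19, 19, 11 bp.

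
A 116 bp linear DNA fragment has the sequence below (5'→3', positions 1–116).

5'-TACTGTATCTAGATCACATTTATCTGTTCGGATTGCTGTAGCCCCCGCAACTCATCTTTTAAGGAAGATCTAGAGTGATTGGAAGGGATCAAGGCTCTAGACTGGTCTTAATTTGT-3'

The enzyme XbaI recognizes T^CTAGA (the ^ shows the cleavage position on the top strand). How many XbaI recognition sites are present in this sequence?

TCTAGA occurs starting at positions 8, 69, 96.
XbaI cuts at 3 sites.

3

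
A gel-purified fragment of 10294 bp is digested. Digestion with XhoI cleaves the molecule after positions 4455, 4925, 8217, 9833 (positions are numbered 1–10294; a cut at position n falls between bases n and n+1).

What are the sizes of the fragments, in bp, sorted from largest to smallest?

4455, 3292, 1616, 470, 461 bp

Linear molecule, 4 cuts → 5 fragments:
  4455 − 0 = 4455 bp
  4925 − 4455 = 470 bp
  8217 − 4925 = 3292 bp
  9833 − 8217 = 1616 bp
  10294 − 9833 = 461 bp
Sorted largest to smallest: 4455, 3292, 1616, 470, 461 bp.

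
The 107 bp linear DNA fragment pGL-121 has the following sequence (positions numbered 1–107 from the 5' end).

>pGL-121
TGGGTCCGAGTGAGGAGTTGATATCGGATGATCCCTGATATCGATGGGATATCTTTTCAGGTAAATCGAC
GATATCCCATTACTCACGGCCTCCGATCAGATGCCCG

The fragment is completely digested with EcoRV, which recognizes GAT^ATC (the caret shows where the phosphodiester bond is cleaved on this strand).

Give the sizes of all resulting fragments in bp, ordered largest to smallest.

EcoRV sites (GATATC) start at positions 20, 37, 48, 71.
EcoRV cuts after base 3 of each site, so after positions 22, 39, 50, 73.
Linear molecule, 4 cuts → 5 fragments:
  1–22 → 22 bp
  23–39 → 17 bp
  40–50 → 11 bp
  51–73 → 23 bp
  74–107 → 34 bp
Sorted largest to smallest: 34, 23, 22, 17, 11 bp.

34, 23, 22, 17, 11 bp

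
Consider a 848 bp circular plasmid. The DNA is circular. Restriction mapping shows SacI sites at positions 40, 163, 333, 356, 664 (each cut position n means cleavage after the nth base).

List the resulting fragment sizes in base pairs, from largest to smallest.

308, 224, 170, 123, 23 bp

Circular molecule, 5 cuts → 5 fragments:
  163 − 40 = 123 bp
  333 − 163 = 170 bp
  356 − 333 = 23 bp
  664 − 356 = 308 bp
  wrap: 848 − 664 + 40 = 224 bp
Sorted largest to smallest: 308, 224, 170, 123, 23 bp.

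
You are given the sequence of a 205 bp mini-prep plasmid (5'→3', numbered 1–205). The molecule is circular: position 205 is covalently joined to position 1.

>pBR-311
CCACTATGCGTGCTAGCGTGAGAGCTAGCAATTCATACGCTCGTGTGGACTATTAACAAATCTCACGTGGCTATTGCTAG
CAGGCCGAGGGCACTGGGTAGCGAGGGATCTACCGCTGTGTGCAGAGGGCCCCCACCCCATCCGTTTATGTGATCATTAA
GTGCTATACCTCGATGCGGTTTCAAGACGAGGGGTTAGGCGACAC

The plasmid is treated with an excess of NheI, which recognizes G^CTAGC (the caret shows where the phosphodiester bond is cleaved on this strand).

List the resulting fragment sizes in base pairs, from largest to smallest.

NheI sites (GCTAGC) start at positions 12, 24, 76.
NheI cuts after the first base of each site, so after positions 12, 24, 76.
Circular molecule, 3 cuts → 3 fragments:
  13–24 → 12 bp
  25–76 → 52 bp
  77–205 then 1–12 → 129 + 12 = 141 bp
Sorted largest to smallest: 141, 52, 12 bp.

141, 52, 12 bp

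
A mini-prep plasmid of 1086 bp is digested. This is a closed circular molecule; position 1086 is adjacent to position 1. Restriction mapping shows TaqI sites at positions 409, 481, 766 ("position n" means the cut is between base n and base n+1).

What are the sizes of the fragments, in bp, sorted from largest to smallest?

729, 285, 72 bp

Circular molecule, 3 cuts → 3 fragments:
  481 − 409 = 72 bp
  766 − 481 = 285 bp
  wrap: 1086 − 766 + 409 = 729 bp
Sorted largest to smallest: 729, 285, 72 bp.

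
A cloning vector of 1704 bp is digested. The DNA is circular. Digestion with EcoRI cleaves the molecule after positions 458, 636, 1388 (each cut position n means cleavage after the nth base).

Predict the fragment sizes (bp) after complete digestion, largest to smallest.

774, 752, 178 bp

Circular molecule, 3 cuts → 3 fragments:
  636 − 458 = 178 bp
  1388 − 636 = 752 bp
  wrap: 1704 − 1388 + 458 = 774 bp
Sorted largest to smallest: 774, 752, 178 bp.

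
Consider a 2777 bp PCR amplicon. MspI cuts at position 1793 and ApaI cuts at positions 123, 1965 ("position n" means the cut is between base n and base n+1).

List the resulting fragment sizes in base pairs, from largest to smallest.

1670, 812, 172, 123 bp

Combined cut positions (sorted): 123, 1793, 1965.
Linear molecule, 3 cuts → 4 fragments:
  123 − 0 = 123 bp
  1793 − 123 = 1670 bp
  1965 − 1793 = 172 bp
  2777 − 1965 = 812 bp
Sorted largest to smallest: 1670, 812, 172, 123 bp.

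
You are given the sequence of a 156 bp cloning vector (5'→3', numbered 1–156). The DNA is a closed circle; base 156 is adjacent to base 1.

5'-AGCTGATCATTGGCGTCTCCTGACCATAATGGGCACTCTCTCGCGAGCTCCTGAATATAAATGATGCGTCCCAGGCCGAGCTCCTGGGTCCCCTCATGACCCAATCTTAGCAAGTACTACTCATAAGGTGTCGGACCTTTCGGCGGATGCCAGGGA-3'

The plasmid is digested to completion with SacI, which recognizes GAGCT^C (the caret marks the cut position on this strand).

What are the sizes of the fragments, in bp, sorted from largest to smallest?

SacI sites (GAGCTC) start at positions 45, 78.
SacI cuts after base 5 of each site (before the last base), so after positions 49, 82.
Circular molecule, 2 cuts → 2 fragments:
  50–82 → 33 bp
  83–156 then 1–49 → 74 + 49 = 123 bp
Sorted largest to smallest: 123, 33 bp.

123, 33 bp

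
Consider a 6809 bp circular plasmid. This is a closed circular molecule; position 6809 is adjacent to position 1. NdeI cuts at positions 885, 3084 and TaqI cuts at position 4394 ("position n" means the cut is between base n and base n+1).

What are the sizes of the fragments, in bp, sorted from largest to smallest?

3300, 2199, 1310 bp

Combined cut positions (sorted): 885, 3084, 4394.
Circular molecule, 3 cuts → 3 fragments:
  3084 − 885 = 2199 bp
  4394 − 3084 = 1310 bp
  wrap: 6809 − 4394 + 885 = 3300 bp
Sorted largest to smallest: 3300, 2199, 1310 bp.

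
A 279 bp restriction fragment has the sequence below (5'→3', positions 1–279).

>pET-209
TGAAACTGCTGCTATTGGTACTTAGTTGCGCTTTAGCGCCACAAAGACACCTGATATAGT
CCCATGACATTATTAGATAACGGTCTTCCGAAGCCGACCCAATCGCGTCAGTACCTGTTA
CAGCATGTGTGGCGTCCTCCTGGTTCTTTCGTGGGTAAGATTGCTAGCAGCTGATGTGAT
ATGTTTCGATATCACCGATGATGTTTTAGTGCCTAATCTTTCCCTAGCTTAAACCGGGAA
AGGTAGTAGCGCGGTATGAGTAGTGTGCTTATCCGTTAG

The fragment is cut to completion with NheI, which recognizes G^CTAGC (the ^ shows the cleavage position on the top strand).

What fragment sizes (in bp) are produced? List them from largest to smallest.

The NheI site (GCTAGC) starts at position 163.
NheI cuts after the first base of each site, so after position 163.
Linear molecule, 1 cut → 2 fragments:
  1–163 → 163 bp
  164–279 → 116 bp
Sorted largest to smallest: 163, 116 bp.

163, 116 bp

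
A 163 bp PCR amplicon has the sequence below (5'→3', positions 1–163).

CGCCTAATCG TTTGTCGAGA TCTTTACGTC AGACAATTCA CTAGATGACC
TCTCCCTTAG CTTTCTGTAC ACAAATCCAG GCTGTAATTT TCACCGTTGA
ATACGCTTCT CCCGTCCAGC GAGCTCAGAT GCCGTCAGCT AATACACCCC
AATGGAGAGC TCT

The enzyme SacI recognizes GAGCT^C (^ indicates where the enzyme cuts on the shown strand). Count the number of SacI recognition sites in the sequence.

2

GAGCTC occurs starting at positions 121, 157.
SacI cuts at 2 sites.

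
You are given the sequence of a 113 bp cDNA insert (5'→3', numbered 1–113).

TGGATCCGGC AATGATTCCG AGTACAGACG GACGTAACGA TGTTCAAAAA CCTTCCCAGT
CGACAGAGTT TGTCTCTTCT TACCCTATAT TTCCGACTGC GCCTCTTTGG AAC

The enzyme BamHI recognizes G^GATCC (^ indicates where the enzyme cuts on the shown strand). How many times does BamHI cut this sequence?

GGATCC occurs starting at position 2.
BamHI cuts at 1 site.

1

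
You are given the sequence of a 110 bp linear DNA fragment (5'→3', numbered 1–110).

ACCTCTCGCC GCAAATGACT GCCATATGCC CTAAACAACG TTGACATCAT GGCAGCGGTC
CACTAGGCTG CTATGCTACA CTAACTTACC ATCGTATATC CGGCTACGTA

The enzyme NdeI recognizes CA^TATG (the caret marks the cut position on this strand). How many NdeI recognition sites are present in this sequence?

CATATG occurs starting at position 23.
NdeI cuts at 1 site.

1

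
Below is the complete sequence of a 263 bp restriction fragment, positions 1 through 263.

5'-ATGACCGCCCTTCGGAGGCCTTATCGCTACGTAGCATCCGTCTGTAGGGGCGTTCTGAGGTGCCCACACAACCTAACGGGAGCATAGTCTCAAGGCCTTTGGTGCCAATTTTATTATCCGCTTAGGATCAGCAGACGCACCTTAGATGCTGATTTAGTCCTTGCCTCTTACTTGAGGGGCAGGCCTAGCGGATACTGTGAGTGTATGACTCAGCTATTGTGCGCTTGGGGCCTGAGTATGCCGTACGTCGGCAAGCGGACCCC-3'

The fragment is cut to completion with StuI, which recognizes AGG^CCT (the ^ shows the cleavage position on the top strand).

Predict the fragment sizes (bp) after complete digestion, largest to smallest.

StuI sites (AGGCCT) start at positions 16, 93, 181.
StuI cuts after base 3 of each site, so after positions 18, 95, 183.
Linear molecule, 3 cuts → 4 fragments:
  1–18 → 18 bp
  19–95 → 77 bp
  96–183 → 88 bp
  184–263 → 80 bp
Sorted largest to smallest: 88, 80, 77, 18 bp.

88, 80, 77, 18 bp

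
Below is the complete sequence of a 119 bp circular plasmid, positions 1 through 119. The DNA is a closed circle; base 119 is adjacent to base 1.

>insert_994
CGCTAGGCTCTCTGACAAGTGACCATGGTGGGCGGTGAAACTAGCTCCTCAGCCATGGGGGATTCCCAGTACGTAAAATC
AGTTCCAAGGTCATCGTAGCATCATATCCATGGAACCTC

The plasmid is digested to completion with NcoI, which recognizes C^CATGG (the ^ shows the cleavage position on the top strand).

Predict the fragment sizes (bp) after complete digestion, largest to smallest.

55, 34, 30 bp

NcoI sites (CCATGG) start at positions 23, 53, 108.
NcoI cuts after the first base of each site, so after positions 23, 53, 108.
Circular molecule, 3 cuts → 3 fragments:
  24–53 → 30 bp
  54–108 → 55 bp
  109–119 then 1–23 → 11 + 23 = 34 bp
Sorted largest to smallest: 55, 34, 30 bp.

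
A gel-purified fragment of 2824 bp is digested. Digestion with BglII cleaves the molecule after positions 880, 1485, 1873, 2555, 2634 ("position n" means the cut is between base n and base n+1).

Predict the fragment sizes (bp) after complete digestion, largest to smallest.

880, 682, 605, 388, 190, 79 bp

Linear molecule, 5 cuts → 6 fragments:
  880 − 0 = 880 bp
  1485 − 880 = 605 bp
  1873 − 1485 = 388 bp
  2555 − 1873 = 682 bp
  2634 − 2555 = 79 bp
  2824 − 2634 = 190 bp
Sorted largest to smallest: 880, 682, 605, 388, 190, 79 bp.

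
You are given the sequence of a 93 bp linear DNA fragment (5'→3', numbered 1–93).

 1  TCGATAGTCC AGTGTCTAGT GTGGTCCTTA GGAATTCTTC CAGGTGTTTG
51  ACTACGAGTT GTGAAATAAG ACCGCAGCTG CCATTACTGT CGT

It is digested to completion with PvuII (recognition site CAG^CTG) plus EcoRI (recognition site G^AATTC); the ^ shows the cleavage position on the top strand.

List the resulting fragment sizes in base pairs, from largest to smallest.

The PvuII site (CAGCTG) starts at position 75.
PvuII cuts after base 3 of each site, so after position 77.
The EcoRI site (GAATTC) starts at position 32.
EcoRI cuts after the first base of each site, so after position 32.
Combined cut positions: 32, 77.
Linear molecule, 2 cuts → 3 fragments:
  1–32 → 32 bp
  33–77 → 45 bp
  78–93 → 16 bp
Sorted largest to smallest: 45, 32, 16 bp.

45, 32, 16 bp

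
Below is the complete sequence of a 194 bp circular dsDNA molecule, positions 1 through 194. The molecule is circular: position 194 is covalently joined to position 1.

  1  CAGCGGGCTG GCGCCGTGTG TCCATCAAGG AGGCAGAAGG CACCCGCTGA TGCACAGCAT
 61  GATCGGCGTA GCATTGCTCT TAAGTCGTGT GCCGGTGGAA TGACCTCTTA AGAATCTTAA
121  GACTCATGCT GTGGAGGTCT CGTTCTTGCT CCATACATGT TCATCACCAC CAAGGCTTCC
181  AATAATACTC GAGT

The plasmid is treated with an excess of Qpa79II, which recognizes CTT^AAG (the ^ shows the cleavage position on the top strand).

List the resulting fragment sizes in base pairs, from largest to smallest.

157, 28, 9 bp

Qpa79II sites (CTTAAG) start at positions 79, 107, 116.
Qpa79II cuts after base 3 of each site, so after positions 81, 109, 118.
Circular molecule, 3 cuts → 3 fragments:
  82–109 → 28 bp
  110–118 → 9 bp
  119–194 then 1–81 → 76 + 81 = 157 bp
Sorted largest to smallest: 157, 28, 9 bp.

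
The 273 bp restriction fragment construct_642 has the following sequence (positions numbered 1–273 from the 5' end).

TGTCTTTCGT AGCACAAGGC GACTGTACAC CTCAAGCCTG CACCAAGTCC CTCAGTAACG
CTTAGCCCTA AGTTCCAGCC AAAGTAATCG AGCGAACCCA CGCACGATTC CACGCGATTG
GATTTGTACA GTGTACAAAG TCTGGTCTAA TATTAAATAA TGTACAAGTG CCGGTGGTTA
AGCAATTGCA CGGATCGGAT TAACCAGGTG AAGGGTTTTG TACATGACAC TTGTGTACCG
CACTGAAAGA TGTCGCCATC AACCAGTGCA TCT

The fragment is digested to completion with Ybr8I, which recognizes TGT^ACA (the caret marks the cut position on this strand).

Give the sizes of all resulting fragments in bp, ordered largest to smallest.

101, 58, 52, 29, 26, 7 bp

Ybr8I sites (TGTACA) start at positions 24, 125, 132, 161, 219.
Ybr8I cuts after base 3 of each site, so after positions 26, 127, 134, 163, 221.
Linear molecule, 5 cuts → 6 fragments:
  1–26 → 26 bp
  27–127 → 101 bp
  128–134 → 7 bp
  135–163 → 29 bp
  164–221 → 58 bp
  222–273 → 52 bp
Sorted largest to smallest: 101, 58, 52, 29, 26, 7 bp.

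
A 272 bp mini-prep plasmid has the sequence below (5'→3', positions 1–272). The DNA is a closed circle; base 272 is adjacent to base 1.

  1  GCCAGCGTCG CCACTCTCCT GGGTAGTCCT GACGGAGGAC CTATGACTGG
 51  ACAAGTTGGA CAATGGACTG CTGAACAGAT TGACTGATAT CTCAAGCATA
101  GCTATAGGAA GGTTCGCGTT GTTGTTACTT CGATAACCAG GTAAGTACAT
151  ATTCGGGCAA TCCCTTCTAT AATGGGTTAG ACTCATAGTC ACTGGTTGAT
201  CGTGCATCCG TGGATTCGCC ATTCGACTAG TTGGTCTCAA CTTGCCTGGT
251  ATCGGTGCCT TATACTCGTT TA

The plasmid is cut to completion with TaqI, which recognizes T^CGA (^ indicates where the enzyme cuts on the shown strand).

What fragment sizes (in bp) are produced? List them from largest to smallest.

179, 93 bp

TaqI sites (TCGA) start at positions 130, 223.
TaqI cuts after the first base of each site, so after positions 130, 223.
Circular molecule, 2 cuts → 2 fragments:
  131–223 → 93 bp
  224–272 then 1–130 → 49 + 130 = 179 bp
Sorted largest to smallest: 179, 93 bp.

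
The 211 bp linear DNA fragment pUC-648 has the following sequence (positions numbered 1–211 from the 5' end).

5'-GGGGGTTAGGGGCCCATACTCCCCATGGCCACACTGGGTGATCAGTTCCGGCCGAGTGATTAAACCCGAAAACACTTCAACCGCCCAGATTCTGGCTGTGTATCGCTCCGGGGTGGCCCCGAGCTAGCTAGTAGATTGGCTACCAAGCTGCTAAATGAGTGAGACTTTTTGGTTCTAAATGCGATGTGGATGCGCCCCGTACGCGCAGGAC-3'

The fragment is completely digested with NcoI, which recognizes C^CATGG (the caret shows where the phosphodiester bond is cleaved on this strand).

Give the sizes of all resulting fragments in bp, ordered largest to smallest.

188, 23 bp

The NcoI site (CCATGG) starts at position 23.
NcoI cuts after the first base of each site, so after position 23.
Linear molecule, 1 cut → 2 fragments:
  1–23 → 23 bp
  24–211 → 188 bp
Sorted largest to smallest: 188, 23 bp.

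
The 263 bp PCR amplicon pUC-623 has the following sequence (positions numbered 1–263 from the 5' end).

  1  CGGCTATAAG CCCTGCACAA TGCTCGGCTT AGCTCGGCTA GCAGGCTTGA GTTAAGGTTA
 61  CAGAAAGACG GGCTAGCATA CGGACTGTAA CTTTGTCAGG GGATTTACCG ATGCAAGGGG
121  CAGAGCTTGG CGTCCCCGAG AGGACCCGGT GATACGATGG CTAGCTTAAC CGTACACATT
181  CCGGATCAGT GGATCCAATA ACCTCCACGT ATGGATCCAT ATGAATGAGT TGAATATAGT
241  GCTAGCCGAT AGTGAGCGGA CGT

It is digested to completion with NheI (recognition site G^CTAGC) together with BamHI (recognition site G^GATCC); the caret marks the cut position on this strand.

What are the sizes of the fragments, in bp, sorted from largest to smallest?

NheI sites (GCTAGC) start at positions 37, 72, 160, 241.
NheI cuts after the first base of each site, so after positions 37, 72, 160, 241.
BamHI sites (GGATCC) start at positions 191, 213.
BamHI cuts after the first base of each site, so after positions 191, 213.
Combined cut positions: 37, 72, 160, 191, 213, 241.
Linear molecule, 6 cuts → 7 fragments:
  1–37 → 37 bp
  38–72 → 35 bp
  73–160 → 88 bp
  161–191 → 31 bp
  192–213 → 22 bp
  214–241 → 28 bp
  242–263 → 22 bp
Sorted largest to smallest: 88, 37, 35, 31, 28, 22, 22 bp.

88, 37, 35, 31, 28, 22, 22 bp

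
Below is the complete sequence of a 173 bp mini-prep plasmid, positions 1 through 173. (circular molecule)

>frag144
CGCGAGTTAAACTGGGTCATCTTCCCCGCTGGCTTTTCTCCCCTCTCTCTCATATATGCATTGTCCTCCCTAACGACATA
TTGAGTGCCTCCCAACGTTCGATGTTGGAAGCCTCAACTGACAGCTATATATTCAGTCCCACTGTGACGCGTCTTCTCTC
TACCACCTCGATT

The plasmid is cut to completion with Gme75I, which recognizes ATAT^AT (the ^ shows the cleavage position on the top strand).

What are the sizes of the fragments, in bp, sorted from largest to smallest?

98, 75 bp

Gme75I sites (ATATAT) start at positions 52, 127.
Gme75I cuts after base 4 of each site, so after positions 55, 130.
Circular molecule, 2 cuts → 2 fragments:
  56–130 → 75 bp
  131–173 then 1–55 → 43 + 55 = 98 bp
Sorted largest to smallest: 98, 75 bp.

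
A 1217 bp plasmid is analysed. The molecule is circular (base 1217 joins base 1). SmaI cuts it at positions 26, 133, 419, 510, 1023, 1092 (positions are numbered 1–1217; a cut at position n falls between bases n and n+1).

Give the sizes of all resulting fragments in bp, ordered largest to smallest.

513, 286, 151, 107, 91, 69 bp

Circular molecule, 6 cuts → 6 fragments:
  133 − 26 = 107 bp
  419 − 133 = 286 bp
  510 − 419 = 91 bp
  1023 − 510 = 513 bp
  1092 − 1023 = 69 bp
  wrap: 1217 − 1092 + 26 = 151 bp
Sorted largest to smallest: 513, 286, 151, 107, 91, 69 bp.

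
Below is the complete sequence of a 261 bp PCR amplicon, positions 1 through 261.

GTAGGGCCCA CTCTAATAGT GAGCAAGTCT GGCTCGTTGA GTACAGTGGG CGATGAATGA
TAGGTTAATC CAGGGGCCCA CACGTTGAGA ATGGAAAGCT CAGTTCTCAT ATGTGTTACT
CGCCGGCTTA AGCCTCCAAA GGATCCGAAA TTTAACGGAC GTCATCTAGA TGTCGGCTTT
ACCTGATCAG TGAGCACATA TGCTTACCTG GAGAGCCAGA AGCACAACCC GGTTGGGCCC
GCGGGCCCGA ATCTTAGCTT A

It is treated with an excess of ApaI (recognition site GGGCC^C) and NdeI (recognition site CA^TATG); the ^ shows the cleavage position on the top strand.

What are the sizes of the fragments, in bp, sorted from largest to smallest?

ApaI sites (GGGCCC) start at positions 4, 74, 235, 243.
ApaI cuts after base 5 of each site (before the last base), so after positions 8, 78, 239, 247.
NdeI sites (CATATG) start at positions 108, 197.
NdeI cuts after base 2 of each site, so after positions 109, 198.
Combined cut positions: 8, 78, 109, 198, 239, 247.
Linear molecule, 6 cuts → 7 fragments:
  1–8 → 8 bp
  9–78 → 70 bp
  79–109 → 31 bp
  110–198 → 89 bp
  199–239 → 41 bp
  240–247 → 8 bp
  248–261 → 14 bp
Sorted largest to smallest: 89, 70, 41, 31, 14, 8, 8 bp.

89, 70, 41, 31, 14, 8, 8 bp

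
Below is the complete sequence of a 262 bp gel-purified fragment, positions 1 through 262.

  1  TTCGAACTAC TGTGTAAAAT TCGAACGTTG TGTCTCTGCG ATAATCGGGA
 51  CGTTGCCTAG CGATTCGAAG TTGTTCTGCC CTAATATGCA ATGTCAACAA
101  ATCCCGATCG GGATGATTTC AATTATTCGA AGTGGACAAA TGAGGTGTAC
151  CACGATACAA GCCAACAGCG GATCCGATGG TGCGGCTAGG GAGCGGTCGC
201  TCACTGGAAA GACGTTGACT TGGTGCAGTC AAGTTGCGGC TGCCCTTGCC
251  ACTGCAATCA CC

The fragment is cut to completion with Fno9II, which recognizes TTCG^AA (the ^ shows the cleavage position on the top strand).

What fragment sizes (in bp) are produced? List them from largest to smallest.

Fno9II sites (TTCGAA) start at positions 1, 20, 64, 126.
Fno9II cuts after base 4 of each site, so after positions 4, 23, 67, 129.
Linear molecule, 4 cuts → 5 fragments:
  1–4 → 4 bp
  5–23 → 19 bp
  24–67 → 44 bp
  68–129 → 62 bp
  130–262 → 133 bp
Sorted largest to smallest: 133, 62, 44, 19, 4 bp.

133, 62, 44, 19, 4 bp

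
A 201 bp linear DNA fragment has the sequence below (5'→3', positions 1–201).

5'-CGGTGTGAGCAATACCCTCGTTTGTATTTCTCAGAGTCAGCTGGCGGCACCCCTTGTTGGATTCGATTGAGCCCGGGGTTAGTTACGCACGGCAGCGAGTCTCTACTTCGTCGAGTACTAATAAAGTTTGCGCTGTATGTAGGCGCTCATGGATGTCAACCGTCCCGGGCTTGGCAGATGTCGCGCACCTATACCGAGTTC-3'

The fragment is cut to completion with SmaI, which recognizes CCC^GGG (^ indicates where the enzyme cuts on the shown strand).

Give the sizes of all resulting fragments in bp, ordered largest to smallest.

92, 74, 35 bp

SmaI sites (CCCGGG) start at positions 72, 164.
SmaI cuts after base 3 of each site, so after positions 74, 166.
Linear molecule, 2 cuts → 3 fragments:
  1–74 → 74 bp
  75–166 → 92 bp
  167–201 → 35 bp
Sorted largest to smallest: 92, 74, 35 bp.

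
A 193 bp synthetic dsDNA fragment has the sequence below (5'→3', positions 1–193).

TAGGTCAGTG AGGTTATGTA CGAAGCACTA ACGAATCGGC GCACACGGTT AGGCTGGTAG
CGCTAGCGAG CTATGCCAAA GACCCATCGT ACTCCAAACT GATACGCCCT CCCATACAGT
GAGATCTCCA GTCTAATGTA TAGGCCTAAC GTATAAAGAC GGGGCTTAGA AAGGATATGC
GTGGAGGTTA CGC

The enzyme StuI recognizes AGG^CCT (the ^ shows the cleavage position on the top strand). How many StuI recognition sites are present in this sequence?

AGGCCT occurs starting at position 142.
StuI cuts at 1 site.

1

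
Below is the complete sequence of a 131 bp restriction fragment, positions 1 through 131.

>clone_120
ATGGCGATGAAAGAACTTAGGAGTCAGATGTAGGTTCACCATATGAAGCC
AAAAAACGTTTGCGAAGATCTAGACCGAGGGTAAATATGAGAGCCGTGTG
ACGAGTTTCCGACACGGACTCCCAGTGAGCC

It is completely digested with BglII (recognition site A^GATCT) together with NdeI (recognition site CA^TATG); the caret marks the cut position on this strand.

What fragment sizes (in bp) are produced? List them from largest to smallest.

65, 41, 25 bp

The BglII site (AGATCT) starts at position 66.
BglII cuts after the first base of each site, so after position 66.
The NdeI site (CATATG) starts at position 40.
NdeI cuts after base 2 of each site, so after position 41.
Combined cut positions: 41, 66.
Linear molecule, 2 cuts → 3 fragments:
  1–41 → 41 bp
  42–66 → 25 bp
  67–131 → 65 bp
Sorted largest to smallest: 65, 41, 25 bp.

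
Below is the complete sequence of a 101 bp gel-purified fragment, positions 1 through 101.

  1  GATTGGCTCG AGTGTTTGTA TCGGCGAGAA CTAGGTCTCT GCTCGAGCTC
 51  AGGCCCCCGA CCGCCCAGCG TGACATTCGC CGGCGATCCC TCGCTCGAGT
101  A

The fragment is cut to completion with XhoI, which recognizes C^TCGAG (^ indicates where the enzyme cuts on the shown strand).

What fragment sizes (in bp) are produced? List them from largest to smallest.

52, 35, 7, 7 bp

XhoI sites (CTCGAG) start at positions 7, 42, 94.
XhoI cuts after the first base of each site, so after positions 7, 42, 94.
Linear molecule, 3 cuts → 4 fragments:
  1–7 → 7 bp
  8–42 → 35 bp
  43–94 → 52 bp
  95–101 → 7 bp
Sorted largest to smallest: 52, 35, 7, 7 bp.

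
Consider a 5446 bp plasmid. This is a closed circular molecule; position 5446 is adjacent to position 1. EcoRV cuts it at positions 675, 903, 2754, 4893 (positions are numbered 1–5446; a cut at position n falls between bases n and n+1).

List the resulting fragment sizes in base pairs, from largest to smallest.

2139, 1851, 1228, 228 bp

Circular molecule, 4 cuts → 4 fragments:
  903 − 675 = 228 bp
  2754 − 903 = 1851 bp
  4893 − 2754 = 2139 bp
  wrap: 5446 − 4893 + 675 = 1228 bp
Sorted largest to smallest: 2139, 1851, 1228, 228 bp.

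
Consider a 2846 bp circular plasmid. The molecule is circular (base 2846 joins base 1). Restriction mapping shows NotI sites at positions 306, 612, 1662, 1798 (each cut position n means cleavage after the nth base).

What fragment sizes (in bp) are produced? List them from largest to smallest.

1354, 1050, 306, 136 bp

Circular molecule, 4 cuts → 4 fragments:
  612 − 306 = 306 bp
  1662 − 612 = 1050 bp
  1798 − 1662 = 136 bp
  wrap: 2846 − 1798 + 306 = 1354 bp
Sorted largest to smallest: 1354, 1050, 306, 136 bp.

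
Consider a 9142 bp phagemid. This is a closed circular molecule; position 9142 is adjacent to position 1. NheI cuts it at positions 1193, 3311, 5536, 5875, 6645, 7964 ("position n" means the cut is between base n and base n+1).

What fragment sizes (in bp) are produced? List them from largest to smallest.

2371, 2225, 2118, 1319, 770, 339 bp

Circular molecule, 6 cuts → 6 fragments:
  3311 − 1193 = 2118 bp
  5536 − 3311 = 2225 bp
  5875 − 5536 = 339 bp
  6645 − 5875 = 770 bp
  7964 − 6645 = 1319 bp
  wrap: 9142 − 7964 + 1193 = 2371 bp
Sorted largest to smallest: 2371, 2225, 2118, 1319, 770, 339 bp.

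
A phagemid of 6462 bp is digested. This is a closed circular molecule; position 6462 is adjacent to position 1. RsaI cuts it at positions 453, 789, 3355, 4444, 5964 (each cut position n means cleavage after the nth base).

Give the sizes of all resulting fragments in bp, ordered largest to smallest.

Circular molecule, 5 cuts → 5 fragments:
  789 − 453 = 336 bp
  3355 − 789 = 2566 bp
  4444 − 3355 = 1089 bp
  5964 − 4444 = 1520 bp
  wrap: 6462 − 5964 + 453 = 951 bp
Sorted largest to smallest: 2566, 1520, 1089, 951, 336 bp.

2566, 1520, 1089, 951, 336 bp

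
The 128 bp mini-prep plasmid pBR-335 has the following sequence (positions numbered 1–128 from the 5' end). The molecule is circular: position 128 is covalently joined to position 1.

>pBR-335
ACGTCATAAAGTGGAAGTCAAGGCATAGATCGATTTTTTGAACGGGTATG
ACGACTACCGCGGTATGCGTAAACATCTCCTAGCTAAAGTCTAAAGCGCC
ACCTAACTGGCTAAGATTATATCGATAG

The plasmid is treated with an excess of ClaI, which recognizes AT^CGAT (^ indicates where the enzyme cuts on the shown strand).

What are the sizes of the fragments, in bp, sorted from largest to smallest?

92, 36 bp

ClaI sites (ATCGAT) start at positions 29, 121.
ClaI cuts after base 2 of each site, so after positions 30, 122.
Circular molecule, 2 cuts → 2 fragments:
  31–122 → 92 bp
  123–128 then 1–30 → 6 + 30 = 36 bp
Sorted largest to smallest: 92, 36 bp.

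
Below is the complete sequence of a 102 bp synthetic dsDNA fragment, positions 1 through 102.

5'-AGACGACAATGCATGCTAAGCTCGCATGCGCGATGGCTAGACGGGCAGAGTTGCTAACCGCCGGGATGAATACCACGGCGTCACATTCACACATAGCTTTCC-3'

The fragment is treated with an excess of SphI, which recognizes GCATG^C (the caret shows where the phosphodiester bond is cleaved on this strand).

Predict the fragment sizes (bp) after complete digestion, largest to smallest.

SphI sites (GCATGC) start at positions 11, 24.
SphI cuts after base 5 of each site (before the last base), so after positions 15, 28.
Linear molecule, 2 cuts → 3 fragments:
  1–15 → 15 bp
  16–28 → 13 bp
  29–102 → 74 bp
Sorted largest to smallest: 74, 15, 13 bp.

74, 15, 13 bp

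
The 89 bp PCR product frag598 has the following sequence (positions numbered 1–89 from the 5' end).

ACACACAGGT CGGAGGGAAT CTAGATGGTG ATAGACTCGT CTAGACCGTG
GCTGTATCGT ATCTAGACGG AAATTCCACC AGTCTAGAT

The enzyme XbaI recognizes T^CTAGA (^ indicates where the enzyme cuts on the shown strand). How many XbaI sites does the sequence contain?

4

TCTAGA occurs starting at positions 20, 40, 62, 83.
XbaI cuts at 4 sites.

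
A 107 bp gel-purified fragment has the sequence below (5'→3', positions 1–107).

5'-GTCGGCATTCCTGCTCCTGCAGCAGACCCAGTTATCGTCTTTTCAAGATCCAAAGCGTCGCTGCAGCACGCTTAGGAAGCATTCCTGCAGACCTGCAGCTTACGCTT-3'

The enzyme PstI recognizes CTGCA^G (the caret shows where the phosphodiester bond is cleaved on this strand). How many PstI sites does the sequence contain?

CTGCAG occurs starting at positions 17, 61, 85, 93.
PstI cuts at 4 sites.

4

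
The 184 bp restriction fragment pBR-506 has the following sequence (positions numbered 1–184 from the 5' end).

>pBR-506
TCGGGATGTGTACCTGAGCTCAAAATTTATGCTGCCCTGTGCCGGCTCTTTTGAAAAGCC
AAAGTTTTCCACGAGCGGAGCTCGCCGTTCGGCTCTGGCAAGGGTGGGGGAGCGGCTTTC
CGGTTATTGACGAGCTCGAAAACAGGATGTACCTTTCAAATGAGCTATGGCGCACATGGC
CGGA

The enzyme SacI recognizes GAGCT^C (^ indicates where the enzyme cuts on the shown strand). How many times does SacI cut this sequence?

GAGCTC occurs starting at positions 16, 78, 132.
SacI cuts at 3 sites.

3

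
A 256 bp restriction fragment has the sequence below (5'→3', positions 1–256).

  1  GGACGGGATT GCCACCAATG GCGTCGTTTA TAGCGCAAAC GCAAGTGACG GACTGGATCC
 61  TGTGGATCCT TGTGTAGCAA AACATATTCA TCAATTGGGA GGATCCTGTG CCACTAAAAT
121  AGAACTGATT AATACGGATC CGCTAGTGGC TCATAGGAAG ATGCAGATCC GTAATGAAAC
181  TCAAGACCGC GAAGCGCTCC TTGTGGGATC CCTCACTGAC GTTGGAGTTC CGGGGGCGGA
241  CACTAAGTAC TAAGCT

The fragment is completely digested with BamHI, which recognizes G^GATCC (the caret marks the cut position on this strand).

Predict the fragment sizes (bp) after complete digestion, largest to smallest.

BamHI sites (GGATCC) start at positions 55, 64, 101, 136, 206.
BamHI cuts after the first base of each site, so after positions 55, 64, 101, 136, 206.
Linear molecule, 5 cuts → 6 fragments:
  1–55 → 55 bp
  56–64 → 9 bp
  65–101 → 37 bp
  102–136 → 35 bp
  137–206 → 70 bp
  207–256 → 50 bp
Sorted largest to smallest: 70, 55, 50, 37, 35, 9 bp.

70, 55, 50, 37, 35, 9 bp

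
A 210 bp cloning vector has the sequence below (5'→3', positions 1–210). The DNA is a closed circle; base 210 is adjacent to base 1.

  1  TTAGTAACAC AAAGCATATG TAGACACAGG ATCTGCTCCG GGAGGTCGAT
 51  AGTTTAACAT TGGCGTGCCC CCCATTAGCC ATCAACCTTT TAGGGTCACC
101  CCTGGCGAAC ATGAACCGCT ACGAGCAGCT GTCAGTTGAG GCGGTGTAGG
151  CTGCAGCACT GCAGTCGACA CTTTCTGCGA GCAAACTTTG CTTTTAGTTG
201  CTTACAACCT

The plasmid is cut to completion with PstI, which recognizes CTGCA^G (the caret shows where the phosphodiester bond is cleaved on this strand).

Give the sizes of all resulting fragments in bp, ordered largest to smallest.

202, 8 bp

PstI sites (CTGCAG) start at positions 151, 159.
PstI cuts after base 5 of each site (before the last base), so after positions 155, 163.
Circular molecule, 2 cuts → 2 fragments:
  156–163 → 8 bp
  164–210 then 1–155 → 47 + 155 = 202 bp
Sorted largest to smallest: 202, 8 bp.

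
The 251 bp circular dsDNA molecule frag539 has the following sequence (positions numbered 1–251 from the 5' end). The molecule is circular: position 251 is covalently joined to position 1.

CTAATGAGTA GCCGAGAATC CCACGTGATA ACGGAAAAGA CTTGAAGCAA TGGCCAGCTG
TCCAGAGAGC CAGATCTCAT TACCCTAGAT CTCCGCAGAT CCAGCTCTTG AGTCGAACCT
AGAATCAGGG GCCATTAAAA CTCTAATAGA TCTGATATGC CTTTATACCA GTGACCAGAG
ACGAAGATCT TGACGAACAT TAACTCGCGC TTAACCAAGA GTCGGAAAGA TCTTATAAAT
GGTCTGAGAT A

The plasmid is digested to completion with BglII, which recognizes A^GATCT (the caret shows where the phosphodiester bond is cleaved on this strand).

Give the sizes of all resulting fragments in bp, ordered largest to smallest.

95, 61, 43, 37, 15 bp

BglII sites (AGATCT) start at positions 72, 87, 148, 185, 228.
BglII cuts after the first base of each site, so after positions 72, 87, 148, 185, 228.
Circular molecule, 5 cuts → 5 fragments:
  73–87 → 15 bp
  88–148 → 61 bp
  149–185 → 37 bp
  186–228 → 43 bp
  229–251 then 1–72 → 23 + 72 = 95 bp
Sorted largest to smallest: 95, 61, 43, 37, 15 bp.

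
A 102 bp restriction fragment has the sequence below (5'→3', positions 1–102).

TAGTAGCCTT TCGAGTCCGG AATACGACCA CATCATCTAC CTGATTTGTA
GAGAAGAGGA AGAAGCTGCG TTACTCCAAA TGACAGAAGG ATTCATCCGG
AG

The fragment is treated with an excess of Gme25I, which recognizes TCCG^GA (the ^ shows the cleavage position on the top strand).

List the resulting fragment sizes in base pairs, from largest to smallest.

Gme25I sites (TCCGGA) start at positions 16, 96.
Gme25I cuts after base 4 of each site, so after positions 19, 99.
Linear molecule, 2 cuts → 3 fragments:
  1–19 → 19 bp
  20–99 → 80 bp
  100–102 → 3 bp
Sorted largest to smallest: 80, 19, 3 bp.

80, 19, 3 bp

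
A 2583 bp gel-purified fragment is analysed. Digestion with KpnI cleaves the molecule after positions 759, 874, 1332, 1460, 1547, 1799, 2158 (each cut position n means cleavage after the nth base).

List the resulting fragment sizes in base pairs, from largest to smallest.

Linear molecule, 7 cuts → 8 fragments:
  759 − 0 = 759 bp
  874 − 759 = 115 bp
  1332 − 874 = 458 bp
  1460 − 1332 = 128 bp
  1547 − 1460 = 87 bp
  1799 − 1547 = 252 bp
  2158 − 1799 = 359 bp
  2583 − 2158 = 425 bp
Sorted largest to smallest: 759, 458, 425, 359, 252, 128, 115, 87 bp.

759, 458, 425, 359, 252, 128, 115, 87 bp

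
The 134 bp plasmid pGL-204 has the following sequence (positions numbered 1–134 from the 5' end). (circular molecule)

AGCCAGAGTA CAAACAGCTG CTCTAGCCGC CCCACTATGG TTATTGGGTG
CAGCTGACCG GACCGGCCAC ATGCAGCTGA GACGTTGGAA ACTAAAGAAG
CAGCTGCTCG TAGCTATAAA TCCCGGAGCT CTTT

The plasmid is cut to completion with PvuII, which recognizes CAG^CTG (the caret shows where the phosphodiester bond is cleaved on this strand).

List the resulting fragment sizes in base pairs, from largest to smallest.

PvuII sites (CAGCTG) start at positions 15, 51, 74, 101.
PvuII cuts after base 3 of each site, so after positions 17, 53, 76, 103.
Circular molecule, 4 cuts → 4 fragments:
  18–53 → 36 bp
  54–76 → 23 bp
  77–103 → 27 bp
  104–134 then 1–17 → 31 + 17 = 48 bp
Sorted largest to smallest: 48, 36, 27, 23 bp.

48, 36, 27, 23 bp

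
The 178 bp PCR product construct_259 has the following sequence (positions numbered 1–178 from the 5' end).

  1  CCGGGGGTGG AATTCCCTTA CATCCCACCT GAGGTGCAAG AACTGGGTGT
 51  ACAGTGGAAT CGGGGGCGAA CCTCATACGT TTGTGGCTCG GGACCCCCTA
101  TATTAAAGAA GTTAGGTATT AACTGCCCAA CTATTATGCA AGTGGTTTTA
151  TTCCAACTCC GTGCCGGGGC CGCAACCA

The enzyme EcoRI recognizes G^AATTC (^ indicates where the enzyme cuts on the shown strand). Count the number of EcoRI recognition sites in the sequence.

1

GAATTC occurs starting at position 10.
EcoRI cuts at 1 site.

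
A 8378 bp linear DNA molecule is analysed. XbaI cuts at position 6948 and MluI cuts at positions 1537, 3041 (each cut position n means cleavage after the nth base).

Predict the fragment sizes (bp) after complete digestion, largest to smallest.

3907, 1537, 1504, 1430 bp

Combined cut positions (sorted): 1537, 3041, 6948.
Linear molecule, 3 cuts → 4 fragments:
  1537 − 0 = 1537 bp
  3041 − 1537 = 1504 bp
  6948 − 3041 = 3907 bp
  8378 − 6948 = 1430 bp
Sorted largest to smallest: 3907, 1537, 1504, 1430 bp.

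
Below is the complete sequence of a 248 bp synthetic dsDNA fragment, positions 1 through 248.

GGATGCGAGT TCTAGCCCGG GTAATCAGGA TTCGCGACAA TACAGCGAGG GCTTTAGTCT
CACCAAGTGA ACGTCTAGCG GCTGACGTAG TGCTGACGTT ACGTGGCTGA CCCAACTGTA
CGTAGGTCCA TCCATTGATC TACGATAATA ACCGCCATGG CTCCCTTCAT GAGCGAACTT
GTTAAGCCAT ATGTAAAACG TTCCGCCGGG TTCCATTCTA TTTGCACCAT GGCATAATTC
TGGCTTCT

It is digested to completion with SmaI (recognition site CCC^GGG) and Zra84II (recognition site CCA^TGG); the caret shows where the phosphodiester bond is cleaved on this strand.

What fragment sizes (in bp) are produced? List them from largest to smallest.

139, 72, 19, 18 bp

The SmaI site (CCCGGG) starts at position 16.
SmaI cuts after base 3 of each site, so after position 18.
Zra84II sites (CCATGG) start at positions 155, 227.
Zra84II cuts after base 3 of each site, so after positions 157, 229.
Combined cut positions: 18, 157, 229.
Linear molecule, 3 cuts → 4 fragments:
  1–18 → 18 bp
  19–157 → 139 bp
  158–229 → 72 bp
  230–248 → 19 bp
Sorted largest to smallest: 139, 72, 19, 18 bp.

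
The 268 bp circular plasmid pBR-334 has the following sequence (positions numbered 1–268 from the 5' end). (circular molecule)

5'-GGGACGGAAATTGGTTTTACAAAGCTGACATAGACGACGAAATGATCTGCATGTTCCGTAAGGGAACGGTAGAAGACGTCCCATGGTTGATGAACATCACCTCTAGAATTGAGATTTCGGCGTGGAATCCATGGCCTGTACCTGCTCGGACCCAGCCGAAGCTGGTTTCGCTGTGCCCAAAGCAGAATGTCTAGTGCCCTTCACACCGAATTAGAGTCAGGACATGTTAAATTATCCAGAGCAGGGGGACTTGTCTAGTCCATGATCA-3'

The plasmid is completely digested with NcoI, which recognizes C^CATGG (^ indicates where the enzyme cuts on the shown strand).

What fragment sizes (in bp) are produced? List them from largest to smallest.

220, 48 bp

NcoI sites (CCATGG) start at positions 81, 129.
NcoI cuts after the first base of each site, so after positions 81, 129.
Circular molecule, 2 cuts → 2 fragments:
  82–129 → 48 bp
  130–268 then 1–81 → 139 + 81 = 220 bp
Sorted largest to smallest: 220, 48 bp.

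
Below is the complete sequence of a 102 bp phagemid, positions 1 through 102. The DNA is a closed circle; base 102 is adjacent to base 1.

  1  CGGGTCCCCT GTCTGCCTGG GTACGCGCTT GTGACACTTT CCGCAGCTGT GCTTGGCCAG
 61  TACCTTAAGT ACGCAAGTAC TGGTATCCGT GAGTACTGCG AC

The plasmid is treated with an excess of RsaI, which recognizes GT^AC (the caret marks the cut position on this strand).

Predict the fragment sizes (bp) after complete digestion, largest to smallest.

39, 30, 16, 9, 8 bp

RsaI sites (GTAC) start at positions 21, 60, 69, 77, 93.
RsaI cuts after base 2 of each site, so after positions 22, 61, 70, 78, 94.
Circular molecule, 5 cuts → 5 fragments:
  23–61 → 39 bp
  62–70 → 9 bp
  71–78 → 8 bp
  79–94 → 16 bp
  95–102 then 1–22 → 8 + 22 = 30 bp
Sorted largest to smallest: 39, 30, 16, 9, 8 bp.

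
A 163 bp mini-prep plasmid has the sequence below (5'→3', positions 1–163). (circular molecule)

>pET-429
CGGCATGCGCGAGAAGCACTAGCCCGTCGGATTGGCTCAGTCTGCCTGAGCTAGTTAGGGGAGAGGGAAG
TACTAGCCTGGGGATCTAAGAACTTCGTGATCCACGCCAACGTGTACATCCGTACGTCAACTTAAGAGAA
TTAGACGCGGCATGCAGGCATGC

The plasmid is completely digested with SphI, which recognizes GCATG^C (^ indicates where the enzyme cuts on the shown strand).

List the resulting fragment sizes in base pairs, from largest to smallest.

SphI sites (GCATGC) start at positions 3, 150, 158.
SphI cuts after base 5 of each site (before the last base), so after positions 7, 154, 162.
Circular molecule, 3 cuts → 3 fragments:
  8–154 → 147 bp
  155–162 → 8 bp
  163–163 then 1–7 → 1 + 7 = 8 bp
Sorted largest to smallest: 147, 8, 8 bp.

147, 8, 8 bp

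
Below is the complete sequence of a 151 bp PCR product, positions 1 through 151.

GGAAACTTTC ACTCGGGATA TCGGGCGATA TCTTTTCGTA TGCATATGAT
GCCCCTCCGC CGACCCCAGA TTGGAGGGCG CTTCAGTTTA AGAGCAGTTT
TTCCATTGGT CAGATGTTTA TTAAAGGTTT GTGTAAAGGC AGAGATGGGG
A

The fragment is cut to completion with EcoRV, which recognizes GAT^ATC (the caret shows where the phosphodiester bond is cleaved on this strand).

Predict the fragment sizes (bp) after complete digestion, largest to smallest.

EcoRV sites (GATATC) start at positions 17, 27.
EcoRV cuts after base 3 of each site, so after positions 19, 29.
Linear molecule, 2 cuts → 3 fragments:
  1–19 → 19 bp
  20–29 → 10 bp
  30–151 → 122 bp
Sorted largest to smallest: 122, 19, 10 bp.

122, 19, 10 bp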